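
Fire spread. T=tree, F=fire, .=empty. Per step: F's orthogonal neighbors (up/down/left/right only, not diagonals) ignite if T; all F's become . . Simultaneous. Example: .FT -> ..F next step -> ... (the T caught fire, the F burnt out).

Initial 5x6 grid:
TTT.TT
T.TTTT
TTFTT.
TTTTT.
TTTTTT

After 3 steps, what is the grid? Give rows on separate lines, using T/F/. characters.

Step 1: 4 trees catch fire, 1 burn out
  TTT.TT
  T.FTTT
  TF.FT.
  TTFTT.
  TTTTTT
Step 2: 7 trees catch fire, 4 burn out
  TTF.TT
  T..FTT
  F...F.
  TF.FT.
  TTFTTT
Step 3: 7 trees catch fire, 7 burn out
  TF..TT
  F...FT
  ......
  F...F.
  TF.FTT

TF..TT
F...FT
......
F...F.
TF.FTT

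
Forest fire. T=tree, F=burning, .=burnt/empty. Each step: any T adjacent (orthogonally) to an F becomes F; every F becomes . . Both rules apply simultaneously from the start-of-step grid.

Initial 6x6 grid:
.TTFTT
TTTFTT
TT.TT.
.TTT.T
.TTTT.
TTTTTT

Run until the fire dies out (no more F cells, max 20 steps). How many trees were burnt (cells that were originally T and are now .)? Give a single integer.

Step 1: +5 fires, +2 burnt (F count now 5)
Step 2: +6 fires, +5 burnt (F count now 6)
Step 3: +4 fires, +6 burnt (F count now 4)
Step 4: +5 fires, +4 burnt (F count now 5)
Step 5: +3 fires, +5 burnt (F count now 3)
Step 6: +2 fires, +3 burnt (F count now 2)
Step 7: +1 fires, +2 burnt (F count now 1)
Step 8: +0 fires, +1 burnt (F count now 0)
Fire out after step 8
Initially T: 27, now '.': 35
Total burnt (originally-T cells now '.'): 26

Answer: 26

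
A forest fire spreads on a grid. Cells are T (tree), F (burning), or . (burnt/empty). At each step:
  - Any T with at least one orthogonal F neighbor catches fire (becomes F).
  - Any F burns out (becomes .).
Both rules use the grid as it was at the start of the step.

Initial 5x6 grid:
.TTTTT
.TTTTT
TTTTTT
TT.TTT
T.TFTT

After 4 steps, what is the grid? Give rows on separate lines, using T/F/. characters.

Step 1: 3 trees catch fire, 1 burn out
  .TTTTT
  .TTTTT
  TTTTTT
  TT.FTT
  T.F.FT
Step 2: 3 trees catch fire, 3 burn out
  .TTTTT
  .TTTTT
  TTTFTT
  TT..FT
  T....F
Step 3: 4 trees catch fire, 3 burn out
  .TTTTT
  .TTFTT
  TTF.FT
  TT...F
  T.....
Step 4: 5 trees catch fire, 4 burn out
  .TTFTT
  .TF.FT
  TF...F
  TT....
  T.....

.TTFTT
.TF.FT
TF...F
TT....
T.....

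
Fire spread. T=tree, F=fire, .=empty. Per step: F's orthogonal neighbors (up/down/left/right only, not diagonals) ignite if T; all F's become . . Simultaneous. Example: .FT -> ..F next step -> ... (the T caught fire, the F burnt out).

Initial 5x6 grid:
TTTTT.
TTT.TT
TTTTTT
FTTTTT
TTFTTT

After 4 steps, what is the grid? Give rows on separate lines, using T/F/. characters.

Step 1: 6 trees catch fire, 2 burn out
  TTTTT.
  TTT.TT
  FTTTTT
  .FFTTT
  FF.FTT
Step 2: 5 trees catch fire, 6 burn out
  TTTTT.
  FTT.TT
  .FFTTT
  ...FTT
  ....FT
Step 3: 6 trees catch fire, 5 burn out
  FTTTT.
  .FF.TT
  ...FTT
  ....FT
  .....F
Step 4: 4 trees catch fire, 6 burn out
  .FFTT.
  ....TT
  ....FT
  .....F
  ......

.FFTT.
....TT
....FT
.....F
......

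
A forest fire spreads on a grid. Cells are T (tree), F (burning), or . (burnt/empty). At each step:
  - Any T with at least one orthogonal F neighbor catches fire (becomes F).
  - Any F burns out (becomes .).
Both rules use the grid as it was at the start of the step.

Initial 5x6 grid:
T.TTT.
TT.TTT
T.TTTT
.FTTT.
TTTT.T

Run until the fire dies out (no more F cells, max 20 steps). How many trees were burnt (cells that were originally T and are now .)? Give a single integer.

Step 1: +2 fires, +1 burnt (F count now 2)
Step 2: +4 fires, +2 burnt (F count now 4)
Step 3: +3 fires, +4 burnt (F count now 3)
Step 4: +2 fires, +3 burnt (F count now 2)
Step 5: +3 fires, +2 burnt (F count now 3)
Step 6: +3 fires, +3 burnt (F count now 3)
Step 7: +0 fires, +3 burnt (F count now 0)
Fire out after step 7
Initially T: 22, now '.': 25
Total burnt (originally-T cells now '.'): 17

Answer: 17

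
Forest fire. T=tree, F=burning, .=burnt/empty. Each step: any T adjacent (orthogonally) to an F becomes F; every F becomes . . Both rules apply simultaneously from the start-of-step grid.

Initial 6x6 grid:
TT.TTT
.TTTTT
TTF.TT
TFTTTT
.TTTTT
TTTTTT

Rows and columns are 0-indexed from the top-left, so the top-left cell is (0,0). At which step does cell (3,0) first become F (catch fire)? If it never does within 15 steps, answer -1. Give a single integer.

Step 1: cell (3,0)='F' (+5 fires, +2 burnt)
  -> target ignites at step 1
Step 2: cell (3,0)='.' (+6 fires, +5 burnt)
Step 3: cell (3,0)='.' (+7 fires, +6 burnt)
Step 4: cell (3,0)='.' (+7 fires, +7 burnt)
Step 5: cell (3,0)='.' (+4 fires, +7 burnt)
Step 6: cell (3,0)='.' (+1 fires, +4 burnt)
Step 7: cell (3,0)='.' (+0 fires, +1 burnt)
  fire out at step 7

1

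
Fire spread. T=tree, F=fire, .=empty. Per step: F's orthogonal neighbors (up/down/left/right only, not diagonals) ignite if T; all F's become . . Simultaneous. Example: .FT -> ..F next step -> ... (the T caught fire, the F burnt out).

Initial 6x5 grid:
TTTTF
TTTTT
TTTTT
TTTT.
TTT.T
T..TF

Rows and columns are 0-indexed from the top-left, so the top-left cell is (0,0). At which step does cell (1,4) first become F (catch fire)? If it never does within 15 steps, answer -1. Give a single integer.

Step 1: cell (1,4)='F' (+4 fires, +2 burnt)
  -> target ignites at step 1
Step 2: cell (1,4)='.' (+3 fires, +4 burnt)
Step 3: cell (1,4)='.' (+3 fires, +3 burnt)
Step 4: cell (1,4)='.' (+4 fires, +3 burnt)
Step 5: cell (1,4)='.' (+3 fires, +4 burnt)
Step 6: cell (1,4)='.' (+3 fires, +3 burnt)
Step 7: cell (1,4)='.' (+2 fires, +3 burnt)
Step 8: cell (1,4)='.' (+1 fires, +2 burnt)
Step 9: cell (1,4)='.' (+1 fires, +1 burnt)
Step 10: cell (1,4)='.' (+0 fires, +1 burnt)
  fire out at step 10

1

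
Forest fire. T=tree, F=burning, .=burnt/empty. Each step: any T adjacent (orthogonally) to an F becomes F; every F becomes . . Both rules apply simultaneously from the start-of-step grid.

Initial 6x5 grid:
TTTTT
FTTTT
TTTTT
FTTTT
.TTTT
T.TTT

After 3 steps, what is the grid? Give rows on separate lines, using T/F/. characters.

Step 1: 4 trees catch fire, 2 burn out
  FTTTT
  .FTTT
  FTTTT
  .FTTT
  .TTTT
  T.TTT
Step 2: 5 trees catch fire, 4 burn out
  .FTTT
  ..FTT
  .FTTT
  ..FTT
  .FTTT
  T.TTT
Step 3: 5 trees catch fire, 5 burn out
  ..FTT
  ...FT
  ..FTT
  ...FT
  ..FTT
  T.TTT

..FTT
...FT
..FTT
...FT
..FTT
T.TTT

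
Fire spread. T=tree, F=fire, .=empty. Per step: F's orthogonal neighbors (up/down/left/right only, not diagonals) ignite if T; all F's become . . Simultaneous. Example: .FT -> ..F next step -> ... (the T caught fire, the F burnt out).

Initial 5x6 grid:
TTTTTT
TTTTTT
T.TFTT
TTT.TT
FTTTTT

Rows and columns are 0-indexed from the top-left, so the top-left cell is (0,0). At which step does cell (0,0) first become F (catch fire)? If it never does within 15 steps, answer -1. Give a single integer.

Step 1: cell (0,0)='T' (+5 fires, +2 burnt)
Step 2: cell (0,0)='T' (+9 fires, +5 burnt)
Step 3: cell (0,0)='T' (+8 fires, +9 burnt)
Step 4: cell (0,0)='F' (+4 fires, +8 burnt)
  -> target ignites at step 4
Step 5: cell (0,0)='.' (+0 fires, +4 burnt)
  fire out at step 5

4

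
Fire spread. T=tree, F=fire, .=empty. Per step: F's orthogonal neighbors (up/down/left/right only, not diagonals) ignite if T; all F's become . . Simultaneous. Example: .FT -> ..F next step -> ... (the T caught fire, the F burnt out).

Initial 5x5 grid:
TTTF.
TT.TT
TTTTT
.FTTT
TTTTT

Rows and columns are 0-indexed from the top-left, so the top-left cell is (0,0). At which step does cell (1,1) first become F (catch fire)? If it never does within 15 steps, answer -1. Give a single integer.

Step 1: cell (1,1)='T' (+5 fires, +2 burnt)
Step 2: cell (1,1)='F' (+9 fires, +5 burnt)
  -> target ignites at step 2
Step 3: cell (1,1)='.' (+5 fires, +9 burnt)
Step 4: cell (1,1)='.' (+1 fires, +5 burnt)
Step 5: cell (1,1)='.' (+0 fires, +1 burnt)
  fire out at step 5

2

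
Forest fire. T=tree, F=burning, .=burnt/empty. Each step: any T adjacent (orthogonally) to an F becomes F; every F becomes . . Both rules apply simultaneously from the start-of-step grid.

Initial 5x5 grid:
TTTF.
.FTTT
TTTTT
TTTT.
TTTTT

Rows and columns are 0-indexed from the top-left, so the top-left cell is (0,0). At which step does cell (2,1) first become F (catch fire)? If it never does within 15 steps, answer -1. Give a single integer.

Step 1: cell (2,1)='F' (+5 fires, +2 burnt)
  -> target ignites at step 1
Step 2: cell (2,1)='.' (+6 fires, +5 burnt)
Step 3: cell (2,1)='.' (+5 fires, +6 burnt)
Step 4: cell (2,1)='.' (+3 fires, +5 burnt)
Step 5: cell (2,1)='.' (+1 fires, +3 burnt)
Step 6: cell (2,1)='.' (+0 fires, +1 burnt)
  fire out at step 6

1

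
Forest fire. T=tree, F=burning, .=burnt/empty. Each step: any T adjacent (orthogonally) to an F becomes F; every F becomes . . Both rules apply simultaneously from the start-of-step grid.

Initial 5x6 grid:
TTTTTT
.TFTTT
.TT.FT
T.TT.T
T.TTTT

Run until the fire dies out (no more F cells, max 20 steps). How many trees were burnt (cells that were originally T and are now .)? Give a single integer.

Step 1: +6 fires, +2 burnt (F count now 6)
Step 2: +7 fires, +6 burnt (F count now 7)
Step 3: +5 fires, +7 burnt (F count now 5)
Step 4: +2 fires, +5 burnt (F count now 2)
Step 5: +0 fires, +2 burnt (F count now 0)
Fire out after step 5
Initially T: 22, now '.': 28
Total burnt (originally-T cells now '.'): 20

Answer: 20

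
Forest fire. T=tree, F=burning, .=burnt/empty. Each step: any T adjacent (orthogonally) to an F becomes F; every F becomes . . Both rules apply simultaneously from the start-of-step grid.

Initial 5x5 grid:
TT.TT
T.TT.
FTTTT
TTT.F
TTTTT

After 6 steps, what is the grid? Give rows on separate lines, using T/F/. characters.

Step 1: 5 trees catch fire, 2 burn out
  TT.TT
  F.TT.
  .FTTF
  FTT..
  TTTTF
Step 2: 6 trees catch fire, 5 burn out
  FT.TT
  ..TT.
  ..FF.
  .FT..
  FTTF.
Step 3: 6 trees catch fire, 6 burn out
  .F.TT
  ..FF.
  .....
  ..F..
  .FF..
Step 4: 1 trees catch fire, 6 burn out
  ...FT
  .....
  .....
  .....
  .....
Step 5: 1 trees catch fire, 1 burn out
  ....F
  .....
  .....
  .....
  .....
Step 6: 0 trees catch fire, 1 burn out
  .....
  .....
  .....
  .....
  .....

.....
.....
.....
.....
.....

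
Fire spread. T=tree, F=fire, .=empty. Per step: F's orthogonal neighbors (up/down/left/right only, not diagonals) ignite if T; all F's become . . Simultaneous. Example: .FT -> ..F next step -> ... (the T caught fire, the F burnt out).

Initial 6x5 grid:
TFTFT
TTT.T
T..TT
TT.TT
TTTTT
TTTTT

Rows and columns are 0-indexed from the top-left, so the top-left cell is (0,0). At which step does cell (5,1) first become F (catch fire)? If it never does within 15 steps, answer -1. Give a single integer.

Step 1: cell (5,1)='T' (+4 fires, +2 burnt)
Step 2: cell (5,1)='T' (+3 fires, +4 burnt)
Step 3: cell (5,1)='T' (+2 fires, +3 burnt)
Step 4: cell (5,1)='T' (+3 fires, +2 burnt)
Step 5: cell (5,1)='T' (+4 fires, +3 burnt)
Step 6: cell (5,1)='T' (+4 fires, +4 burnt)
Step 7: cell (5,1)='F' (+3 fires, +4 burnt)
  -> target ignites at step 7
Step 8: cell (5,1)='.' (+1 fires, +3 burnt)
Step 9: cell (5,1)='.' (+0 fires, +1 burnt)
  fire out at step 9

7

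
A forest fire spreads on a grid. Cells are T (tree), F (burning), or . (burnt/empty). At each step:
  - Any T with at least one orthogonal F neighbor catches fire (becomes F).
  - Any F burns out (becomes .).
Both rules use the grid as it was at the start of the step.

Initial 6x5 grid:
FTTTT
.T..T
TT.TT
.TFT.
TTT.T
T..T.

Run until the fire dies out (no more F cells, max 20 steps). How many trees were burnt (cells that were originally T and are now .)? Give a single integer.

Answer: 16

Derivation:
Step 1: +4 fires, +2 burnt (F count now 4)
Step 2: +5 fires, +4 burnt (F count now 5)
Step 3: +4 fires, +5 burnt (F count now 4)
Step 4: +3 fires, +4 burnt (F count now 3)
Step 5: +0 fires, +3 burnt (F count now 0)
Fire out after step 5
Initially T: 18, now '.': 28
Total burnt (originally-T cells now '.'): 16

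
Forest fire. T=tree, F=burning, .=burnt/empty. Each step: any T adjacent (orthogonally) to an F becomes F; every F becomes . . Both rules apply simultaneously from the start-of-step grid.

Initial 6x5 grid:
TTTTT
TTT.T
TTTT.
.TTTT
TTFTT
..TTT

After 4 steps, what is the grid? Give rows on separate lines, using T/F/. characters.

Step 1: 4 trees catch fire, 1 burn out
  TTTTT
  TTT.T
  TTTT.
  .TFTT
  TF.FT
  ..FTT
Step 2: 6 trees catch fire, 4 burn out
  TTTTT
  TTT.T
  TTFT.
  .F.FT
  F...F
  ...FT
Step 3: 5 trees catch fire, 6 burn out
  TTTTT
  TTF.T
  TF.F.
  ....F
  .....
  ....F
Step 4: 3 trees catch fire, 5 burn out
  TTFTT
  TF..T
  F....
  .....
  .....
  .....

TTFTT
TF..T
F....
.....
.....
.....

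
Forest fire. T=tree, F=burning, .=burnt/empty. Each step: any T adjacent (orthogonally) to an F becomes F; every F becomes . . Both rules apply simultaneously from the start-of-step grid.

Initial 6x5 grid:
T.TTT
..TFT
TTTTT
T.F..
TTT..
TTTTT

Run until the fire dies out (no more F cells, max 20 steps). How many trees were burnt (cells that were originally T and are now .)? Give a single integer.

Step 1: +6 fires, +2 burnt (F count now 6)
Step 2: +6 fires, +6 burnt (F count now 6)
Step 3: +4 fires, +6 burnt (F count now 4)
Step 4: +3 fires, +4 burnt (F count now 3)
Step 5: +0 fires, +3 burnt (F count now 0)
Fire out after step 5
Initially T: 20, now '.': 29
Total burnt (originally-T cells now '.'): 19

Answer: 19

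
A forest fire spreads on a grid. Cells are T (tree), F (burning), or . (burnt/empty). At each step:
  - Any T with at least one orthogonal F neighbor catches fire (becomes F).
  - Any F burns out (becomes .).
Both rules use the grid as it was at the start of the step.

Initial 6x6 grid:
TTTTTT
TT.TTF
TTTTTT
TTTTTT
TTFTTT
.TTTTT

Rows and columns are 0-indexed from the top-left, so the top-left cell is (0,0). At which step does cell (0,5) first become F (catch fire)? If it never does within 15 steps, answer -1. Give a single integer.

Step 1: cell (0,5)='F' (+7 fires, +2 burnt)
  -> target ignites at step 1
Step 2: cell (0,5)='.' (+11 fires, +7 burnt)
Step 3: cell (0,5)='.' (+7 fires, +11 burnt)
Step 4: cell (0,5)='.' (+4 fires, +7 burnt)
Step 5: cell (0,5)='.' (+2 fires, +4 burnt)
Step 6: cell (0,5)='.' (+1 fires, +2 burnt)
Step 7: cell (0,5)='.' (+0 fires, +1 burnt)
  fire out at step 7

1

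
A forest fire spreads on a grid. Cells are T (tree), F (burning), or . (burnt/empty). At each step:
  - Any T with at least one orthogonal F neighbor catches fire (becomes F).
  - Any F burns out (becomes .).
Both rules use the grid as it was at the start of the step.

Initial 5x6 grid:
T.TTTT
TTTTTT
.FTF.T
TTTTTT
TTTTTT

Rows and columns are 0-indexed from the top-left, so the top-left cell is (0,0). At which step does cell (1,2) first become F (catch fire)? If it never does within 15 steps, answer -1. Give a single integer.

Step 1: cell (1,2)='T' (+5 fires, +2 burnt)
Step 2: cell (1,2)='F' (+9 fires, +5 burnt)
  -> target ignites at step 2
Step 3: cell (1,2)='.' (+8 fires, +9 burnt)
Step 4: cell (1,2)='.' (+3 fires, +8 burnt)
Step 5: cell (1,2)='.' (+0 fires, +3 burnt)
  fire out at step 5

2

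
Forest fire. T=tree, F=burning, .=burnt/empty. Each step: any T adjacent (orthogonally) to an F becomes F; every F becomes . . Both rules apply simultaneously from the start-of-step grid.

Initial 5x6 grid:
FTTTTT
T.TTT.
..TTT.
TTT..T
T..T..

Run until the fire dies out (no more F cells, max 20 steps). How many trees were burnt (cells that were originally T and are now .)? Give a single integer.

Answer: 16

Derivation:
Step 1: +2 fires, +1 burnt (F count now 2)
Step 2: +1 fires, +2 burnt (F count now 1)
Step 3: +2 fires, +1 burnt (F count now 2)
Step 4: +3 fires, +2 burnt (F count now 3)
Step 5: +4 fires, +3 burnt (F count now 4)
Step 6: +2 fires, +4 burnt (F count now 2)
Step 7: +1 fires, +2 burnt (F count now 1)
Step 8: +1 fires, +1 burnt (F count now 1)
Step 9: +0 fires, +1 burnt (F count now 0)
Fire out after step 9
Initially T: 18, now '.': 28
Total burnt (originally-T cells now '.'): 16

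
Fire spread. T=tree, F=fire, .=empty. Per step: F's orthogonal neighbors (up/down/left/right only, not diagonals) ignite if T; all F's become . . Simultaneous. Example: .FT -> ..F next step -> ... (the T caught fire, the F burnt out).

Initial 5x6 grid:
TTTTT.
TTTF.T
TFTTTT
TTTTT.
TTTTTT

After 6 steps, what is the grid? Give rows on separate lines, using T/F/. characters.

Step 1: 7 trees catch fire, 2 burn out
  TTTFT.
  TFF..T
  F.FFTT
  TFTTT.
  TTTTTT
Step 2: 9 trees catch fire, 7 burn out
  TFF.F.
  F....T
  ....FT
  F.FFT.
  TFTTTT
Step 3: 6 trees catch fire, 9 burn out
  F.....
  .....T
  .....F
  ....F.
  F.FFTT
Step 4: 2 trees catch fire, 6 burn out
  ......
  .....F
  ......
  ......
  ....FT
Step 5: 1 trees catch fire, 2 burn out
  ......
  ......
  ......
  ......
  .....F
Step 6: 0 trees catch fire, 1 burn out
  ......
  ......
  ......
  ......
  ......

......
......
......
......
......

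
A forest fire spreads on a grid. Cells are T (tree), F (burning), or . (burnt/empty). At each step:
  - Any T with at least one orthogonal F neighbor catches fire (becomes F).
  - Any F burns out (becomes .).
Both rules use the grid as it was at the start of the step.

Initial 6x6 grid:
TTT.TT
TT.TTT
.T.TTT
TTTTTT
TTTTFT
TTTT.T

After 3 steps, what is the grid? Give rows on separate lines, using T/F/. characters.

Step 1: 3 trees catch fire, 1 burn out
  TTT.TT
  TT.TTT
  .T.TTT
  TTTTFT
  TTTF.F
  TTTT.T
Step 2: 6 trees catch fire, 3 burn out
  TTT.TT
  TT.TTT
  .T.TFT
  TTTF.F
  TTF...
  TTTF.F
Step 3: 6 trees catch fire, 6 burn out
  TTT.TT
  TT.TFT
  .T.F.F
  TTF...
  TF....
  TTF...

TTT.TT
TT.TFT
.T.F.F
TTF...
TF....
TTF...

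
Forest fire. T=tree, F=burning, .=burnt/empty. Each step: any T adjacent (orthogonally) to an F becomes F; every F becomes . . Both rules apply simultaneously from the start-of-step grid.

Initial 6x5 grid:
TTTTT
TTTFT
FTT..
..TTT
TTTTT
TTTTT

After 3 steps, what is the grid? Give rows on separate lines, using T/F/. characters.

Step 1: 5 trees catch fire, 2 burn out
  TTTFT
  FTF.F
  .FT..
  ..TTT
  TTTTT
  TTTTT
Step 2: 5 trees catch fire, 5 burn out
  FTF.F
  .F...
  ..F..
  ..TTT
  TTTTT
  TTTTT
Step 3: 2 trees catch fire, 5 burn out
  .F...
  .....
  .....
  ..FTT
  TTTTT
  TTTTT

.F...
.....
.....
..FTT
TTTTT
TTTTT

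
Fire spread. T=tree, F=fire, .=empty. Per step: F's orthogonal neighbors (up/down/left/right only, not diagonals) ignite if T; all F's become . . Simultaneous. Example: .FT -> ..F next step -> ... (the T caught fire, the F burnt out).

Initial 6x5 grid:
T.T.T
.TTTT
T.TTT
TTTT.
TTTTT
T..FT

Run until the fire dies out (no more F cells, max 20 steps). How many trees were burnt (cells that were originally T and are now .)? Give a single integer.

Answer: 21

Derivation:
Step 1: +2 fires, +1 burnt (F count now 2)
Step 2: +3 fires, +2 burnt (F count now 3)
Step 3: +3 fires, +3 burnt (F count now 3)
Step 4: +5 fires, +3 burnt (F count now 5)
Step 5: +4 fires, +5 burnt (F count now 4)
Step 6: +4 fires, +4 burnt (F count now 4)
Step 7: +0 fires, +4 burnt (F count now 0)
Fire out after step 7
Initially T: 22, now '.': 29
Total burnt (originally-T cells now '.'): 21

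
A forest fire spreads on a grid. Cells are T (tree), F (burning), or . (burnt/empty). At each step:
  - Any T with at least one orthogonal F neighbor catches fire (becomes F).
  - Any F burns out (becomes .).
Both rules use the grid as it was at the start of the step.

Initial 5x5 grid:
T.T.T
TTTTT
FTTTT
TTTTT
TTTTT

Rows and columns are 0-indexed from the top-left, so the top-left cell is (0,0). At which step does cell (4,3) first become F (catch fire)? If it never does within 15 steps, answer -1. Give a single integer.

Step 1: cell (4,3)='T' (+3 fires, +1 burnt)
Step 2: cell (4,3)='T' (+5 fires, +3 burnt)
Step 3: cell (4,3)='T' (+4 fires, +5 burnt)
Step 4: cell (4,3)='T' (+5 fires, +4 burnt)
Step 5: cell (4,3)='F' (+3 fires, +5 burnt)
  -> target ignites at step 5
Step 6: cell (4,3)='.' (+2 fires, +3 burnt)
Step 7: cell (4,3)='.' (+0 fires, +2 burnt)
  fire out at step 7

5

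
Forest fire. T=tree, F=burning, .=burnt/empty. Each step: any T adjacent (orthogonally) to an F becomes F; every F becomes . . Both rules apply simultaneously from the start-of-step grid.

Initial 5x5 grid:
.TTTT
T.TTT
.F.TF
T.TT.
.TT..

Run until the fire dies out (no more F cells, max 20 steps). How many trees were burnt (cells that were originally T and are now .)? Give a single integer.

Answer: 12

Derivation:
Step 1: +2 fires, +2 burnt (F count now 2)
Step 2: +3 fires, +2 burnt (F count now 3)
Step 3: +3 fires, +3 burnt (F count now 3)
Step 4: +2 fires, +3 burnt (F count now 2)
Step 5: +2 fires, +2 burnt (F count now 2)
Step 6: +0 fires, +2 burnt (F count now 0)
Fire out after step 6
Initially T: 14, now '.': 23
Total burnt (originally-T cells now '.'): 12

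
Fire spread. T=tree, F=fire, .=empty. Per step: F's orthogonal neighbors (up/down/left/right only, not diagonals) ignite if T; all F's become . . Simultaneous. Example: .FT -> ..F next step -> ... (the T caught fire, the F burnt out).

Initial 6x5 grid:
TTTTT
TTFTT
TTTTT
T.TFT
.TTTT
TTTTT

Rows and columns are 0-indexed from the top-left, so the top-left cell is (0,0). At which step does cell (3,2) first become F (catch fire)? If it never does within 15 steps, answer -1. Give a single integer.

Step 1: cell (3,2)='F' (+8 fires, +2 burnt)
  -> target ignites at step 1
Step 2: cell (3,2)='.' (+9 fires, +8 burnt)
Step 3: cell (3,2)='.' (+6 fires, +9 burnt)
Step 4: cell (3,2)='.' (+2 fires, +6 burnt)
Step 5: cell (3,2)='.' (+1 fires, +2 burnt)
Step 6: cell (3,2)='.' (+0 fires, +1 burnt)
  fire out at step 6

1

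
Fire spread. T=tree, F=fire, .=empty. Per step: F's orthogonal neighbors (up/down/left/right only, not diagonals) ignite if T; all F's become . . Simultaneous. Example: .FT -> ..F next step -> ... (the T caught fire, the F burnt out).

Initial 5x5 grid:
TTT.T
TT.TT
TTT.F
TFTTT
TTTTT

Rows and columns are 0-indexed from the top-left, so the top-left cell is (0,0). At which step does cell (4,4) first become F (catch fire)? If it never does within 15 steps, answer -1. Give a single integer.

Step 1: cell (4,4)='T' (+6 fires, +2 burnt)
Step 2: cell (4,4)='F' (+9 fires, +6 burnt)
  -> target ignites at step 2
Step 3: cell (4,4)='.' (+3 fires, +9 burnt)
Step 4: cell (4,4)='.' (+2 fires, +3 burnt)
Step 5: cell (4,4)='.' (+0 fires, +2 burnt)
  fire out at step 5

2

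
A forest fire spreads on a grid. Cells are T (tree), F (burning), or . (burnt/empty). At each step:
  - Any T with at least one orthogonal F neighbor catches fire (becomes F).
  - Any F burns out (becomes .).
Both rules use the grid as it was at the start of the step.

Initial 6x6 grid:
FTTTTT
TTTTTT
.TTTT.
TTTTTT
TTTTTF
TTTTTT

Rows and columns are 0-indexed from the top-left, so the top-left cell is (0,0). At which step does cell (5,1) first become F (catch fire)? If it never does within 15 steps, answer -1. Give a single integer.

Step 1: cell (5,1)='T' (+5 fires, +2 burnt)
Step 2: cell (5,1)='T' (+5 fires, +5 burnt)
Step 3: cell (5,1)='T' (+7 fires, +5 burnt)
Step 4: cell (5,1)='T' (+9 fires, +7 burnt)
Step 5: cell (5,1)='F' (+5 fires, +9 burnt)
  -> target ignites at step 5
Step 6: cell (5,1)='.' (+1 fires, +5 burnt)
Step 7: cell (5,1)='.' (+0 fires, +1 burnt)
  fire out at step 7

5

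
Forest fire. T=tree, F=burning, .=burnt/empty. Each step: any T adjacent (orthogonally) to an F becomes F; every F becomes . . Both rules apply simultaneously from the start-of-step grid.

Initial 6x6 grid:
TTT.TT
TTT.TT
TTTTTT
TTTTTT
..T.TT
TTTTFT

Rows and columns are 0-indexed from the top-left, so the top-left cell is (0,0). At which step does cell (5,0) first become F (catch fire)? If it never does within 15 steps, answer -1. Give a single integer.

Step 1: cell (5,0)='T' (+3 fires, +1 burnt)
Step 2: cell (5,0)='T' (+3 fires, +3 burnt)
Step 3: cell (5,0)='T' (+5 fires, +3 burnt)
Step 4: cell (5,0)='F' (+5 fires, +5 burnt)
  -> target ignites at step 4
Step 5: cell (5,0)='.' (+4 fires, +5 burnt)
Step 6: cell (5,0)='.' (+4 fires, +4 burnt)
Step 7: cell (5,0)='.' (+3 fires, +4 burnt)
Step 8: cell (5,0)='.' (+2 fires, +3 burnt)
Step 9: cell (5,0)='.' (+1 fires, +2 burnt)
Step 10: cell (5,0)='.' (+0 fires, +1 burnt)
  fire out at step 10

4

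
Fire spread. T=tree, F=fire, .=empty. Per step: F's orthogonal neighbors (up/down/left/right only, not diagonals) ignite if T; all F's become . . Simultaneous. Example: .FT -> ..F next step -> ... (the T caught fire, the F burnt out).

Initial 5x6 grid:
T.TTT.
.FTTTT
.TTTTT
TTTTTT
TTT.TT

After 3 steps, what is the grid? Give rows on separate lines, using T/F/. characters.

Step 1: 2 trees catch fire, 1 burn out
  T.TTT.
  ..FTTT
  .FTTTT
  TTTTTT
  TTT.TT
Step 2: 4 trees catch fire, 2 burn out
  T.FTT.
  ...FTT
  ..FTTT
  TFTTTT
  TTT.TT
Step 3: 6 trees catch fire, 4 burn out
  T..FT.
  ....FT
  ...FTT
  F.FTTT
  TFT.TT

T..FT.
....FT
...FTT
F.FTTT
TFT.TT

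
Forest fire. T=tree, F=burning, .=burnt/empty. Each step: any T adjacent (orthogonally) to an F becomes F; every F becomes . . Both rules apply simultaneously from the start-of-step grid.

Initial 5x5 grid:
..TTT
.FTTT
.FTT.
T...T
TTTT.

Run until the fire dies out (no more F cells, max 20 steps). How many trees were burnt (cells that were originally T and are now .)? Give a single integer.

Answer: 8

Derivation:
Step 1: +2 fires, +2 burnt (F count now 2)
Step 2: +3 fires, +2 burnt (F count now 3)
Step 3: +2 fires, +3 burnt (F count now 2)
Step 4: +1 fires, +2 burnt (F count now 1)
Step 5: +0 fires, +1 burnt (F count now 0)
Fire out after step 5
Initially T: 14, now '.': 19
Total burnt (originally-T cells now '.'): 8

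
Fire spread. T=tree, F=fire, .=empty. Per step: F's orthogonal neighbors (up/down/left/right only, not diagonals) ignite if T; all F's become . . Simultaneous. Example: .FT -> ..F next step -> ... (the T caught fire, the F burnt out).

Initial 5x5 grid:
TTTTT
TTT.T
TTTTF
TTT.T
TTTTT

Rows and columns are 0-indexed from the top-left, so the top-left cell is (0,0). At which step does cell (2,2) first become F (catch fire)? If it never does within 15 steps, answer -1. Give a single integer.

Step 1: cell (2,2)='T' (+3 fires, +1 burnt)
Step 2: cell (2,2)='F' (+3 fires, +3 burnt)
  -> target ignites at step 2
Step 3: cell (2,2)='.' (+5 fires, +3 burnt)
Step 4: cell (2,2)='.' (+5 fires, +5 burnt)
Step 5: cell (2,2)='.' (+4 fires, +5 burnt)
Step 6: cell (2,2)='.' (+2 fires, +4 burnt)
Step 7: cell (2,2)='.' (+0 fires, +2 burnt)
  fire out at step 7

2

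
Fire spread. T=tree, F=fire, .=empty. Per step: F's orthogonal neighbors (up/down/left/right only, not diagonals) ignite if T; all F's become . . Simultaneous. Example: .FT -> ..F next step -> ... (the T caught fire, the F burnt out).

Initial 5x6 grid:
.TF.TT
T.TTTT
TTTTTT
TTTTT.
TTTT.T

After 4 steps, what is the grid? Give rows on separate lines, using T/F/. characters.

Step 1: 2 trees catch fire, 1 burn out
  .F..TT
  T.FTTT
  TTTTTT
  TTTTT.
  TTTT.T
Step 2: 2 trees catch fire, 2 burn out
  ....TT
  T..FTT
  TTFTTT
  TTTTT.
  TTTT.T
Step 3: 4 trees catch fire, 2 burn out
  ....TT
  T...FT
  TF.FTT
  TTFTT.
  TTTT.T
Step 4: 7 trees catch fire, 4 burn out
  ....FT
  T....F
  F...FT
  TF.FT.
  TTFT.T

....FT
T....F
F...FT
TF.FT.
TTFT.T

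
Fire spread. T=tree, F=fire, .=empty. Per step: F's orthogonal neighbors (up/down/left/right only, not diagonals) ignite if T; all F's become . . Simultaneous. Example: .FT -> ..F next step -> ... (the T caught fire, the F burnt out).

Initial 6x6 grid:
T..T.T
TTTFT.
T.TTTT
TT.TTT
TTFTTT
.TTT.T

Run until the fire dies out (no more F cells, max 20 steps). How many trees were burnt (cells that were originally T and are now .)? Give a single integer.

Answer: 25

Derivation:
Step 1: +7 fires, +2 burnt (F count now 7)
Step 2: +9 fires, +7 burnt (F count now 9)
Step 3: +5 fires, +9 burnt (F count now 5)
Step 4: +4 fires, +5 burnt (F count now 4)
Step 5: +0 fires, +4 burnt (F count now 0)
Fire out after step 5
Initially T: 26, now '.': 35
Total burnt (originally-T cells now '.'): 25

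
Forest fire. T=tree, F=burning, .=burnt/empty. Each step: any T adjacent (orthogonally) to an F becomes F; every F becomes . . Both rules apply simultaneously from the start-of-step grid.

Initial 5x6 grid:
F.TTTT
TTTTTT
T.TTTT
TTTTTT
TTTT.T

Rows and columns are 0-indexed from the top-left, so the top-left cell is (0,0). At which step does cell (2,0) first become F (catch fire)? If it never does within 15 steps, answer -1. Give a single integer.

Step 1: cell (2,0)='T' (+1 fires, +1 burnt)
Step 2: cell (2,0)='F' (+2 fires, +1 burnt)
  -> target ignites at step 2
Step 3: cell (2,0)='.' (+2 fires, +2 burnt)
Step 4: cell (2,0)='.' (+5 fires, +2 burnt)
Step 5: cell (2,0)='.' (+5 fires, +5 burnt)
Step 6: cell (2,0)='.' (+5 fires, +5 burnt)
Step 7: cell (2,0)='.' (+4 fires, +5 burnt)
Step 8: cell (2,0)='.' (+1 fires, +4 burnt)
Step 9: cell (2,0)='.' (+1 fires, +1 burnt)
Step 10: cell (2,0)='.' (+0 fires, +1 burnt)
  fire out at step 10

2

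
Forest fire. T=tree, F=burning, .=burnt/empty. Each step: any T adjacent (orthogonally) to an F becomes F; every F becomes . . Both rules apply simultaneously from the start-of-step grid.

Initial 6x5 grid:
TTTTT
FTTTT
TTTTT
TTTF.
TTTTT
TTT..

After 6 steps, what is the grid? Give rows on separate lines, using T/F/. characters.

Step 1: 6 trees catch fire, 2 burn out
  FTTTT
  .FTTT
  FTTFT
  TTF..
  TTTFT
  TTT..
Step 2: 10 trees catch fire, 6 burn out
  .FTTT
  ..FFT
  .FF.F
  FF...
  TTF.F
  TTT..
Step 3: 6 trees catch fire, 10 burn out
  ..FFT
  ....F
  .....
  .....
  FF...
  TTF..
Step 4: 3 trees catch fire, 6 burn out
  ....F
  .....
  .....
  .....
  .....
  FF...
Step 5: 0 trees catch fire, 3 burn out
  .....
  .....
  .....
  .....
  .....
  .....
Step 6: 0 trees catch fire, 0 burn out
  .....
  .....
  .....
  .....
  .....
  .....

.....
.....
.....
.....
.....
.....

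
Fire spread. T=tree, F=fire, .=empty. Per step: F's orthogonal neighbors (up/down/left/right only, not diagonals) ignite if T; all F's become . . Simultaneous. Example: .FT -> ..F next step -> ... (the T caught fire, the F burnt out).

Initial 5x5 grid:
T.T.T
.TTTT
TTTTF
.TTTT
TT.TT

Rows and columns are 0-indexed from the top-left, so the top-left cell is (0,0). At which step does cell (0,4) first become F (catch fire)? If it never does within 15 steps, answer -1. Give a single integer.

Step 1: cell (0,4)='T' (+3 fires, +1 burnt)
Step 2: cell (0,4)='F' (+5 fires, +3 burnt)
  -> target ignites at step 2
Step 3: cell (0,4)='.' (+4 fires, +5 burnt)
Step 4: cell (0,4)='.' (+4 fires, +4 burnt)
Step 5: cell (0,4)='.' (+1 fires, +4 burnt)
Step 6: cell (0,4)='.' (+1 fires, +1 burnt)
Step 7: cell (0,4)='.' (+0 fires, +1 burnt)
  fire out at step 7

2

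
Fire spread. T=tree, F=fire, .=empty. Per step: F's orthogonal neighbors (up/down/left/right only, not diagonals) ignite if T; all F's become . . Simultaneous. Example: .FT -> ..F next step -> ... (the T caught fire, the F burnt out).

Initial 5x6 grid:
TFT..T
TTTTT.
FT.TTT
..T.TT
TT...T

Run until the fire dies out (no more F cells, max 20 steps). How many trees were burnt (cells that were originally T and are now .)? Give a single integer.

Answer: 14

Derivation:
Step 1: +5 fires, +2 burnt (F count now 5)
Step 2: +1 fires, +5 burnt (F count now 1)
Step 3: +1 fires, +1 burnt (F count now 1)
Step 4: +2 fires, +1 burnt (F count now 2)
Step 5: +1 fires, +2 burnt (F count now 1)
Step 6: +2 fires, +1 burnt (F count now 2)
Step 7: +1 fires, +2 burnt (F count now 1)
Step 8: +1 fires, +1 burnt (F count now 1)
Step 9: +0 fires, +1 burnt (F count now 0)
Fire out after step 9
Initially T: 18, now '.': 26
Total burnt (originally-T cells now '.'): 14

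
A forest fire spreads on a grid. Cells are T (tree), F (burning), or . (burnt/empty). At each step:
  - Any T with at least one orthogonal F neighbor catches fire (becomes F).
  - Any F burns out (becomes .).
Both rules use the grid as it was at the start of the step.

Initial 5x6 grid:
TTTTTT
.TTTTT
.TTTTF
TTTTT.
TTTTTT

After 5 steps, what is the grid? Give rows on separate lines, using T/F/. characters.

Step 1: 2 trees catch fire, 1 burn out
  TTTTTT
  .TTTTF
  .TTTF.
  TTTTT.
  TTTTTT
Step 2: 4 trees catch fire, 2 burn out
  TTTTTF
  .TTTF.
  .TTF..
  TTTTF.
  TTTTTT
Step 3: 5 trees catch fire, 4 burn out
  TTTTF.
  .TTF..
  .TF...
  TTTF..
  TTTTFT
Step 4: 6 trees catch fire, 5 burn out
  TTTF..
  .TF...
  .F....
  TTF...
  TTTF.F
Step 5: 4 trees catch fire, 6 burn out
  TTF...
  .F....
  ......
  TF....
  TTF...

TTF...
.F....
......
TF....
TTF...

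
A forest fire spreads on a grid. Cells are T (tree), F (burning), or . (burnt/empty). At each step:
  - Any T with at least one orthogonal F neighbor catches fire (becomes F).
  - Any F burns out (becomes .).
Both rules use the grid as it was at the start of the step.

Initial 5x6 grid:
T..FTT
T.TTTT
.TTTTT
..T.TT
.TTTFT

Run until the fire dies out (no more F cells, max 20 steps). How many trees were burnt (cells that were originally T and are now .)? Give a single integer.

Answer: 18

Derivation:
Step 1: +5 fires, +2 burnt (F count now 5)
Step 2: +7 fires, +5 burnt (F count now 7)
Step 3: +5 fires, +7 burnt (F count now 5)
Step 4: +1 fires, +5 burnt (F count now 1)
Step 5: +0 fires, +1 burnt (F count now 0)
Fire out after step 5
Initially T: 20, now '.': 28
Total burnt (originally-T cells now '.'): 18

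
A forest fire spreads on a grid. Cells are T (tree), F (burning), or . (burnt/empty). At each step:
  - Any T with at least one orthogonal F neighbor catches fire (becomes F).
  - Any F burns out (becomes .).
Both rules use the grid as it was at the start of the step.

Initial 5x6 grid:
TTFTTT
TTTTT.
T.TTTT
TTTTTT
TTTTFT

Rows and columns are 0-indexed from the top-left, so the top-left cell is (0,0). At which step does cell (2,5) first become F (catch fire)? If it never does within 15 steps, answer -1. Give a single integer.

Step 1: cell (2,5)='T' (+6 fires, +2 burnt)
Step 2: cell (2,5)='T' (+9 fires, +6 burnt)
Step 3: cell (2,5)='F' (+7 fires, +9 burnt)
  -> target ignites at step 3
Step 4: cell (2,5)='.' (+3 fires, +7 burnt)
Step 5: cell (2,5)='.' (+1 fires, +3 burnt)
Step 6: cell (2,5)='.' (+0 fires, +1 burnt)
  fire out at step 6

3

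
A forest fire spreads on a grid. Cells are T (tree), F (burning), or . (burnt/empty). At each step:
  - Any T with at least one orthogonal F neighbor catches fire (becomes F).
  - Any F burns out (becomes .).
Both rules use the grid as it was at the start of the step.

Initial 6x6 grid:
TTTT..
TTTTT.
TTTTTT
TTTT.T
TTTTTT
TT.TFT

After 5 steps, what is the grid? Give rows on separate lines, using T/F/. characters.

Step 1: 3 trees catch fire, 1 burn out
  TTTT..
  TTTTT.
  TTTTTT
  TTTT.T
  TTTTFT
  TT.F.F
Step 2: 2 trees catch fire, 3 burn out
  TTTT..
  TTTTT.
  TTTTTT
  TTTT.T
  TTTF.F
  TT....
Step 3: 3 trees catch fire, 2 burn out
  TTTT..
  TTTTT.
  TTTTTT
  TTTF.F
  TTF...
  TT....
Step 4: 4 trees catch fire, 3 burn out
  TTTT..
  TTTTT.
  TTTFTF
  TTF...
  TF....
  TT....
Step 5: 6 trees catch fire, 4 burn out
  TTTT..
  TTTFT.
  TTF.F.
  TF....
  F.....
  TF....

TTTT..
TTTFT.
TTF.F.
TF....
F.....
TF....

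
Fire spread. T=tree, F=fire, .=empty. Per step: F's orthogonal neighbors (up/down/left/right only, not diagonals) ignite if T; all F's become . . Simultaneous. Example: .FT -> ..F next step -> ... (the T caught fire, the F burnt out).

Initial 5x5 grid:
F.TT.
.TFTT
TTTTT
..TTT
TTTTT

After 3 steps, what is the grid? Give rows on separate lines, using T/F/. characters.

Step 1: 4 trees catch fire, 2 burn out
  ..FT.
  .F.FT
  TTFTT
  ..TTT
  TTTTT
Step 2: 5 trees catch fire, 4 burn out
  ...F.
  ....F
  TF.FT
  ..FTT
  TTTTT
Step 3: 4 trees catch fire, 5 burn out
  .....
  .....
  F...F
  ...FT
  TTFTT

.....
.....
F...F
...FT
TTFTT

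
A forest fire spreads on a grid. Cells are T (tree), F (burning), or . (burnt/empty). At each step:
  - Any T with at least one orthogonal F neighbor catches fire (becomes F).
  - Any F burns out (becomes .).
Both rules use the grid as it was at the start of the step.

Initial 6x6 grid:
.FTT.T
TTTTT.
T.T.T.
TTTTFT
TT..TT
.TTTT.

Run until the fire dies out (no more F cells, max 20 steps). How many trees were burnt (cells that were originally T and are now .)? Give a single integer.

Answer: 23

Derivation:
Step 1: +6 fires, +2 burnt (F count now 6)
Step 2: +7 fires, +6 burnt (F count now 7)
Step 3: +5 fires, +7 burnt (F count now 5)
Step 4: +3 fires, +5 burnt (F count now 3)
Step 5: +2 fires, +3 burnt (F count now 2)
Step 6: +0 fires, +2 burnt (F count now 0)
Fire out after step 6
Initially T: 24, now '.': 35
Total burnt (originally-T cells now '.'): 23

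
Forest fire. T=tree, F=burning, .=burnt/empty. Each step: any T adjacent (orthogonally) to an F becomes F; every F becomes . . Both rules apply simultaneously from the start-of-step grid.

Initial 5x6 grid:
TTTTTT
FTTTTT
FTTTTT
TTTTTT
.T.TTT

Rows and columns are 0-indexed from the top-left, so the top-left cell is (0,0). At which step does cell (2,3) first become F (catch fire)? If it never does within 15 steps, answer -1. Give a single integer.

Step 1: cell (2,3)='T' (+4 fires, +2 burnt)
Step 2: cell (2,3)='T' (+4 fires, +4 burnt)
Step 3: cell (2,3)='F' (+5 fires, +4 burnt)
  -> target ignites at step 3
Step 4: cell (2,3)='.' (+4 fires, +5 burnt)
Step 5: cell (2,3)='.' (+5 fires, +4 burnt)
Step 6: cell (2,3)='.' (+3 fires, +5 burnt)
Step 7: cell (2,3)='.' (+1 fires, +3 burnt)
Step 8: cell (2,3)='.' (+0 fires, +1 burnt)
  fire out at step 8

3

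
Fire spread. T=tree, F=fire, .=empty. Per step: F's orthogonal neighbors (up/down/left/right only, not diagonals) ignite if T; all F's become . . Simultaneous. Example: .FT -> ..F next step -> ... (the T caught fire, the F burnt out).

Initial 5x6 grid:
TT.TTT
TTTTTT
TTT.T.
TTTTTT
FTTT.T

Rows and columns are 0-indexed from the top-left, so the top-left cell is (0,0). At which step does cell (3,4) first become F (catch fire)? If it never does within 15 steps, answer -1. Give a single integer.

Step 1: cell (3,4)='T' (+2 fires, +1 burnt)
Step 2: cell (3,4)='T' (+3 fires, +2 burnt)
Step 3: cell (3,4)='T' (+4 fires, +3 burnt)
Step 4: cell (3,4)='T' (+4 fires, +4 burnt)
Step 5: cell (3,4)='F' (+3 fires, +4 burnt)
  -> target ignites at step 5
Step 6: cell (3,4)='.' (+3 fires, +3 burnt)
Step 7: cell (3,4)='.' (+3 fires, +3 burnt)
Step 8: cell (3,4)='.' (+2 fires, +3 burnt)
Step 9: cell (3,4)='.' (+1 fires, +2 burnt)
Step 10: cell (3,4)='.' (+0 fires, +1 burnt)
  fire out at step 10

5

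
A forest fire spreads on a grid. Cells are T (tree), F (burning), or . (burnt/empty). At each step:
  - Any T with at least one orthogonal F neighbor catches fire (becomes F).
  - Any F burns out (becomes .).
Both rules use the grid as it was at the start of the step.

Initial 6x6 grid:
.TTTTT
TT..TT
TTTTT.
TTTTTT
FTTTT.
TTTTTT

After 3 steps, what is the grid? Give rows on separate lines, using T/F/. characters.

Step 1: 3 trees catch fire, 1 burn out
  .TTTTT
  TT..TT
  TTTTT.
  FTTTTT
  .FTTT.
  FTTTTT
Step 2: 4 trees catch fire, 3 burn out
  .TTTTT
  TT..TT
  FTTTT.
  .FTTTT
  ..FTT.
  .FTTTT
Step 3: 5 trees catch fire, 4 burn out
  .TTTTT
  FT..TT
  .FTTT.
  ..FTTT
  ...FT.
  ..FTTT

.TTTTT
FT..TT
.FTTT.
..FTTT
...FT.
..FTTT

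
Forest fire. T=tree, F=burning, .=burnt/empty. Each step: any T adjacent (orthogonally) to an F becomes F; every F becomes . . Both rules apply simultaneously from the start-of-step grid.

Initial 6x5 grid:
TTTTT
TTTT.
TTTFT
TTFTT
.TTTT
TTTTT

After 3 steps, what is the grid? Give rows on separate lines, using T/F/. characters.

Step 1: 6 trees catch fire, 2 burn out
  TTTTT
  TTTF.
  TTF.F
  TF.FT
  .TFTT
  TTTTT
Step 2: 8 trees catch fire, 6 burn out
  TTTFT
  TTF..
  TF...
  F...F
  .F.FT
  TTFTT
Step 3: 7 trees catch fire, 8 burn out
  TTF.F
  TF...
  F....
  .....
  ....F
  TF.FT

TTF.F
TF...
F....
.....
....F
TF.FT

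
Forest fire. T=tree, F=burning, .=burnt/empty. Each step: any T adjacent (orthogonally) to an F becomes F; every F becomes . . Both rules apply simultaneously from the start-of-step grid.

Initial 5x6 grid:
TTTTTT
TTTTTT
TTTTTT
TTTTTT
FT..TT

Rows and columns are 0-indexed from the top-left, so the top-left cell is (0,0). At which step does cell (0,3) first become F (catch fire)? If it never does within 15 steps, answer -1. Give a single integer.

Step 1: cell (0,3)='T' (+2 fires, +1 burnt)
Step 2: cell (0,3)='T' (+2 fires, +2 burnt)
Step 3: cell (0,3)='T' (+3 fires, +2 burnt)
Step 4: cell (0,3)='T' (+4 fires, +3 burnt)
Step 5: cell (0,3)='T' (+4 fires, +4 burnt)
Step 6: cell (0,3)='T' (+5 fires, +4 burnt)
Step 7: cell (0,3)='F' (+4 fires, +5 burnt)
  -> target ignites at step 7
Step 8: cell (0,3)='.' (+2 fires, +4 burnt)
Step 9: cell (0,3)='.' (+1 fires, +2 burnt)
Step 10: cell (0,3)='.' (+0 fires, +1 burnt)
  fire out at step 10

7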